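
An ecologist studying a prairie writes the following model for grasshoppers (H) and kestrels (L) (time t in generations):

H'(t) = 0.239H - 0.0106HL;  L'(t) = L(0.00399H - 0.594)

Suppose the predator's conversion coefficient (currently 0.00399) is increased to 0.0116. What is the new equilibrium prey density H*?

H* ≈ 51.2

At the interior fixed point, setting dL/dt = 0 with L > 0 fixes H* = (predator death rate)/(HL coefficient) — independent of the other coefficients.
With the change, H* = 0.594/0.0116 = 51.2; it falls from 149.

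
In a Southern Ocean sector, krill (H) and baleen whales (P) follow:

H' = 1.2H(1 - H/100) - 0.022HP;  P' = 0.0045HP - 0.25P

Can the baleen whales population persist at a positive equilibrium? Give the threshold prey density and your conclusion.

The predator equation gives dP/dt > 0 only when H > 0.25/0.0045 = 55.6.
Without the predator, H → K = 100. Since 100 > 55.6, the predator can invade and persist.

Threshold H = 55.6; K > 55.6, so yes, the predator persists.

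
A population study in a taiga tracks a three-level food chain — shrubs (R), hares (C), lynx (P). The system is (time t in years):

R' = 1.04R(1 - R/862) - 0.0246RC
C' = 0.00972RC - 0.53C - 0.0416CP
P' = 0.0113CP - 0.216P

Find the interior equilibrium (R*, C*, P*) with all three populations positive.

R* ≈ 472, C* ≈ 19.1, P* ≈ 97.6

From dP/dt = 0: 0.0113C* = 0.216, so C* = 19.1.
From dR/dt = 0: 1.04(1 - R*/862) = 0.0246·19.1, giving R* = 862·(1 - 0.452) = 472.
From dC/dt = 0: 0.00972·472 - 0.53 = 0.0416P*, so P* = 4.06/0.0416 = 97.6.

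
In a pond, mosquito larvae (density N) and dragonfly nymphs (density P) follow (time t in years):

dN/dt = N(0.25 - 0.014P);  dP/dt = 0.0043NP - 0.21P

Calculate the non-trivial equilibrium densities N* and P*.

Set dP/dt = 0 with P > 0: 0.0043N - 0.21 = 0, so N* = 0.21/0.0043 = 48.8.
Set dN/dt = 0 with N > 0: 0.25 - 0.014P = 0, so P* = 0.25/0.014 = 17.9.

N* ≈ 48.8, P* ≈ 17.9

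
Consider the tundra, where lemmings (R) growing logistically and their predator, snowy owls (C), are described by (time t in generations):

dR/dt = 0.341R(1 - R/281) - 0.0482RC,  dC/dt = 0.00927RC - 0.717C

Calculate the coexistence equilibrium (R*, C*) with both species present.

R* ≈ 77.3, C* ≈ 5.13

From dC/dt = 0 with C > 0: 0.00927R* = 0.717, so R* = 77.3.
Substitute into dR/dt = 0: 0.341(1 - 77.3/281) = 0.0482C*.
The bracket is 0.725, giving C* = 0.247/0.0482 = 5.13.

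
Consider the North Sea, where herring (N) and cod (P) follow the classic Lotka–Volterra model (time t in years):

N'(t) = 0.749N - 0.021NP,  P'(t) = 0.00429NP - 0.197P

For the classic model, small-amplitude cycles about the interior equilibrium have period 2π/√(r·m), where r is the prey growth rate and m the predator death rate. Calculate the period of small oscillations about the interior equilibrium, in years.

Here r = 0.749 and m = 0.197, so r·m = 0.148.
ω = √0.148 = 0.384 per year, hence T = 2π/ω ≈ 16.4 years.

T ≈ 16.4 years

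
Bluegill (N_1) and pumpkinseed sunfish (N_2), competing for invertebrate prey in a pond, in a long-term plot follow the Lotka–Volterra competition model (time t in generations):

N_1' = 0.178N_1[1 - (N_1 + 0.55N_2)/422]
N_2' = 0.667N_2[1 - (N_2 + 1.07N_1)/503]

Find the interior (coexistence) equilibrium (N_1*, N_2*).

Setting both brackets to zero gives the nullclines N_1 + 0.55N_2 = 422 and 1.07N_1 + N_2 = 503.
Substituting N_2 = 503 - 1.07N_1 into the first: N_1(1 - 0.55·1.07) = 422 - 0.55·503.
So N_1* = 145/0.411 = 353, and then N_2* = 503 - 1.07·353 = 125.

N_1* ≈ 353, N_2* ≈ 125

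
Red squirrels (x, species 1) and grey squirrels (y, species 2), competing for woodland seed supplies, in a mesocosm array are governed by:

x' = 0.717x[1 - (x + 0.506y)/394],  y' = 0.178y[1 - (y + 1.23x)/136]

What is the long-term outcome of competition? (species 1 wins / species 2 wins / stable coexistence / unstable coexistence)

species 1 excludes species 2

Compare the nullcline intercepts: K1/α12 = 394/0.506 = 779 > K2 = 136; K2/α21 = 136/1.23 = 111 < K1 = 394.
Since the inequalities point opposite ways, species 1 can invade but species 2 cannot.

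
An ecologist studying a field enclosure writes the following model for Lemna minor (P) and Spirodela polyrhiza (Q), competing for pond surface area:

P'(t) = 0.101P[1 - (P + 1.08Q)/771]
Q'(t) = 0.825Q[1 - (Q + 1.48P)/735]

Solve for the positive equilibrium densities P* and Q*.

Setting both brackets to zero gives the nullclines P + 1.08Q = 771 and 1.48P + Q = 735.
Substituting Q = 735 - 1.48P into the first: P(1 - 1.08·1.48) = 771 - 1.08·735.
So P* = -22.8/-0.598 = 38.1, and then Q* = 735 - 1.48·38.1 = 679.

P* ≈ 38.1, Q* ≈ 679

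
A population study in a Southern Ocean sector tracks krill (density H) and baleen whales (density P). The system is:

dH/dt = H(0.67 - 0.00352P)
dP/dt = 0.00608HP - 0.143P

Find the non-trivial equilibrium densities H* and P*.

H* ≈ 23.5, P* ≈ 190

Set dP/dt = 0 with P > 0: 0.00608H - 0.143 = 0, so H* = 0.143/0.00608 = 23.5.
Set dH/dt = 0 with H > 0: 0.67 - 0.00352P = 0, so P* = 0.67/0.00352 = 190.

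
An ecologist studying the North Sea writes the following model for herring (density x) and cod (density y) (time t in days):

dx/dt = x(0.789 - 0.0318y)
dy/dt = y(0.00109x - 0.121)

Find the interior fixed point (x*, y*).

x* ≈ 111, y* ≈ 24.8

Set dy/dt = 0 with y > 0: 0.00109x - 0.121 = 0, so x* = 0.121/0.00109 = 111.
Set dx/dt = 0 with x > 0: 0.789 - 0.0318y = 0, so y* = 0.789/0.0318 = 24.8.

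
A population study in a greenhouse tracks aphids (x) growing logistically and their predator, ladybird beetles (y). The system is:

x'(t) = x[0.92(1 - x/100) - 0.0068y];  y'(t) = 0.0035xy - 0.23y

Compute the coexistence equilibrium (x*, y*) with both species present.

From dy/dt = 0 with y > 0: 0.0035x* = 0.23, so x* = 65.7.
Substitute into dx/dt = 0: 0.92(1 - 65.7/100) = 0.0068y*.
The bracket is 0.343, giving y* = 0.315/0.0068 = 46.4.

x* ≈ 65.7, y* ≈ 46.4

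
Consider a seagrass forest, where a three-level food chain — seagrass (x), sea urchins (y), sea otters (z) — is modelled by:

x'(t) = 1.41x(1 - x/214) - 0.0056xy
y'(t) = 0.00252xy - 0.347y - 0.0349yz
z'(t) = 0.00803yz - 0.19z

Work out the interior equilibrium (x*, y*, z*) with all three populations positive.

x* ≈ 194, y* ≈ 23.7, z* ≈ 4.06

From dz/dt = 0: 0.00803y* = 0.19, so y* = 23.7.
From dx/dt = 0: 1.41(1 - x*/214) = 0.0056·23.7, giving x* = 214·(1 - 0.094) = 194.
From dy/dt = 0: 0.00252·194 - 0.347 = 0.0349z*, so z* = 0.142/0.0349 = 4.06.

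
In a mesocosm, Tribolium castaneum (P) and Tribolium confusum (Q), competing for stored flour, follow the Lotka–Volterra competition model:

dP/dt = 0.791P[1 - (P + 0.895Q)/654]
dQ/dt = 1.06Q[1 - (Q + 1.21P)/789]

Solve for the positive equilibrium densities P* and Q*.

Setting both brackets to zero gives the nullclines P + 0.895Q = 654 and 1.21P + Q = 789.
Substituting Q = 789 - 1.21P into the first: P(1 - 0.895·1.21) = 654 - 0.895·789.
So P* = -52.2/-0.083 = 629, and then Q* = 789 - 1.21·629 = 28.2.

P* ≈ 629, Q* ≈ 28.2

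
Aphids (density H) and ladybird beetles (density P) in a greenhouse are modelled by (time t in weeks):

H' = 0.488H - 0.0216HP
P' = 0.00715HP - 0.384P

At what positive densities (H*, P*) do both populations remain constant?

H* ≈ 53.7, P* ≈ 22.6

Set dP/dt = 0 with P > 0: 0.00715H - 0.384 = 0, so H* = 0.384/0.00715 = 53.7.
Set dH/dt = 0 with H > 0: 0.488 - 0.0216P = 0, so P* = 0.488/0.0216 = 22.6.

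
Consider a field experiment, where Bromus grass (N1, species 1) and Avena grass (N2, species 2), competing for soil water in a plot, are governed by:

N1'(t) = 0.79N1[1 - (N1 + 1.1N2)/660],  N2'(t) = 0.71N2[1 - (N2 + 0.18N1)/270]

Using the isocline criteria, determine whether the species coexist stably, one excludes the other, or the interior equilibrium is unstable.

stable coexistence

Compare the nullcline intercepts: K1/α12 = 660/1.1 = 600 > K2 = 270; K2/α21 = 270/0.18 = 1500 > K1 = 660.
Since both inequalities hold, each species can invade when rare, so the interior equilibrium is stable.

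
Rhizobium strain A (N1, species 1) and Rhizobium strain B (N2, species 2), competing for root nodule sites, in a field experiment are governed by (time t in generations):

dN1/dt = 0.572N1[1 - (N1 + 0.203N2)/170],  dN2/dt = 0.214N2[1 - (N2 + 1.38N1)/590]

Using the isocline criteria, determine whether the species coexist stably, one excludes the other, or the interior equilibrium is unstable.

stable coexistence

Compare the nullcline intercepts: K1/α12 = 170/0.203 = 837 > K2 = 590; K2/α21 = 590/1.38 = 428 > K1 = 170.
Since both inequalities hold, each species can invade when rare, so the interior equilibrium is stable.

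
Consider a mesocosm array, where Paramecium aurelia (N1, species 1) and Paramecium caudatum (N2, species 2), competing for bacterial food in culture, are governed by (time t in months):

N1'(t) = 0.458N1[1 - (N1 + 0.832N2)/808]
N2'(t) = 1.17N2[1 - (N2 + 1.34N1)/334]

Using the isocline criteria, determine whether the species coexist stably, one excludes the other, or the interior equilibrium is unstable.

Compare the nullcline intercepts: K1/α12 = 808/0.832 = 971 > K2 = 334; K2/α21 = 334/1.34 = 249 < K1 = 808.
Since the inequalities point opposite ways, species 1 can invade but species 2 cannot.

species 1 excludes species 2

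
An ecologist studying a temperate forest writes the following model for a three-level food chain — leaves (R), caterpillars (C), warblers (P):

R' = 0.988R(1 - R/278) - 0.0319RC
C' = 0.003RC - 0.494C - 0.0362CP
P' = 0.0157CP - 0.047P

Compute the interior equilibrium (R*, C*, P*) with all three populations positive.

R* ≈ 251, C* ≈ 2.99, P* ≈ 7.17

From dP/dt = 0: 0.0157C* = 0.047, so C* = 2.99.
From dR/dt = 0: 0.988(1 - R*/278) = 0.0319·2.99, giving R* = 278·(1 - 0.0967) = 251.
From dC/dt = 0: 0.003·251 - 0.494 = 0.0362P*, so P* = 0.259/0.0362 = 7.17.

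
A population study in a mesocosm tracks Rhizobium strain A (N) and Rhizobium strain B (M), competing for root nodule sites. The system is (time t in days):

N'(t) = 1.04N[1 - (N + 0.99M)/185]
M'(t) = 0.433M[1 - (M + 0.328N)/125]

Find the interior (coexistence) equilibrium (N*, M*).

Setting both brackets to zero gives the nullclines N + 0.99M = 185 and 0.328N + M = 125.
Substituting M = 125 - 0.328N into the first: N(1 - 0.99·0.328) = 185 - 0.99·125.
So N* = 61.2/0.675 = 90.7, and then M* = 125 - 0.328·90.7 = 95.2.

N* ≈ 90.7, M* ≈ 95.2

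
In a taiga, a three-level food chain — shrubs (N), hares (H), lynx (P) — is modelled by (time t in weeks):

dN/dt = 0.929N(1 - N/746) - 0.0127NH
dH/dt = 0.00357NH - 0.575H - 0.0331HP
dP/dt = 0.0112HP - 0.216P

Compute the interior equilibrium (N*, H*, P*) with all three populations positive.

N* ≈ 549, H* ≈ 19.3, P* ≈ 41.9

From dP/dt = 0: 0.0112H* = 0.216, so H* = 19.3.
From dN/dt = 0: 0.929(1 - N*/746) = 0.0127·19.3, giving N* = 746·(1 - 0.264) = 549.
From dH/dt = 0: 0.00357·549 - 0.575 = 0.0331P*, so P* = 1.39/0.0331 = 41.9.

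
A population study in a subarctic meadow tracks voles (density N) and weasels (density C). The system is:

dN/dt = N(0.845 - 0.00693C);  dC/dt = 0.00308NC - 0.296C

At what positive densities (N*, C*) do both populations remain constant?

Set dC/dt = 0 with C > 0: 0.00308N - 0.296 = 0, so N* = 0.296/0.00308 = 96.1.
Set dN/dt = 0 with N > 0: 0.845 - 0.00693C = 0, so C* = 0.845/0.00693 = 122.

N* ≈ 96.1, C* ≈ 122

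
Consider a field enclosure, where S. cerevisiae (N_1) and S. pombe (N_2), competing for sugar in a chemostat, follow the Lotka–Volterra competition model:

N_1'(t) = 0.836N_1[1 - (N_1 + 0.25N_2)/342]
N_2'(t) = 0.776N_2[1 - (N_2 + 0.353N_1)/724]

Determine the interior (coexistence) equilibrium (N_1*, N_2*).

Setting both brackets to zero gives the nullclines N_1 + 0.25N_2 = 342 and 0.353N_1 + N_2 = 724.
Substituting N_2 = 724 - 0.353N_1 into the first: N_1(1 - 0.25·0.353) = 342 - 0.25·724.
So N_1* = 161/0.912 = 177, and then N_2* = 724 - 0.353·177 = 662.

N_1* ≈ 177, N_2* ≈ 662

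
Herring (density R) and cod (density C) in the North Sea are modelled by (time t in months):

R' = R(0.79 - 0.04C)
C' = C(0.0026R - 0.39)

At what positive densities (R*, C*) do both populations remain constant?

Set dC/dt = 0 with C > 0: 0.0026R - 0.39 = 0, so R* = 0.39/0.0026 = 150.
Set dR/dt = 0 with R > 0: 0.79 - 0.04C = 0, so C* = 0.79/0.04 = 19.8.

R* ≈ 150, C* ≈ 19.8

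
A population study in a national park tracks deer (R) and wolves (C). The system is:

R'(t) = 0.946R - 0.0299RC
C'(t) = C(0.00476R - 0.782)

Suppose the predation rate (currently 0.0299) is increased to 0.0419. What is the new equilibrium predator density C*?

C* ≈ 22.6

At the interior fixed point, setting dR/dt = 0 with R > 0 fixes C* = (prey growth rate)/(RC coefficient) — independent of the other coefficients.
With the change, C* = 0.946/0.0419 = 22.6; it falls from 31.6.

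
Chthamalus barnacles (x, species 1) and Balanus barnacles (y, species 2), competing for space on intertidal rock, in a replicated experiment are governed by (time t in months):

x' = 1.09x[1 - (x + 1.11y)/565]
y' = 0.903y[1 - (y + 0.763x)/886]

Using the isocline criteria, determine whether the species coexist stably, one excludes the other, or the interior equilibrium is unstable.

species 2 excludes species 1

Compare the nullcline intercepts: K1/α12 = 565/1.11 = 509 < K2 = 886; K2/α21 = 886/0.763 = 1160 > K1 = 565.
Since the inequalities point opposite ways, species 2 can invade but species 1 cannot.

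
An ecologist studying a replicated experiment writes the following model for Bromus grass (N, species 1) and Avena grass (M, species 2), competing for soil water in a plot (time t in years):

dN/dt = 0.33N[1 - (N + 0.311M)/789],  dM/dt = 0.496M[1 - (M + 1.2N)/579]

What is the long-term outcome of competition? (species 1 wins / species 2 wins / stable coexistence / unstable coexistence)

species 1 excludes species 2

Compare the nullcline intercepts: K1/α12 = 789/0.311 = 2540 > K2 = 579; K2/α21 = 579/1.2 = 482 < K1 = 789.
Since the inequalities point opposite ways, species 1 can invade but species 2 cannot.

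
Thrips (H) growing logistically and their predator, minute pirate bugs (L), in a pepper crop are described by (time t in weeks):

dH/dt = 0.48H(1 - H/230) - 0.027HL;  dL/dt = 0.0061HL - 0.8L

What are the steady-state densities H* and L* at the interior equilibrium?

From dL/dt = 0 with L > 0: 0.0061H* = 0.8, so H* = 131.
Substitute into dH/dt = 0: 0.48(1 - 131/230) = 0.027L*.
The bracket is 0.43, giving L* = 0.206/0.027 = 7.64.

H* ≈ 131, L* ≈ 7.64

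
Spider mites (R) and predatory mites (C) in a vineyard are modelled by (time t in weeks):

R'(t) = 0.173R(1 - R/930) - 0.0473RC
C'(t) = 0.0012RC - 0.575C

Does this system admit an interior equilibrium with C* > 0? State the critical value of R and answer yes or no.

Threshold R = 479; K > 479, so yes, the predator persists.

The predator equation gives dC/dt > 0 only when R > 0.575/0.0012 = 479.
Without the predator, R → K = 930. Since 930 > 479, the predator can invade and persist.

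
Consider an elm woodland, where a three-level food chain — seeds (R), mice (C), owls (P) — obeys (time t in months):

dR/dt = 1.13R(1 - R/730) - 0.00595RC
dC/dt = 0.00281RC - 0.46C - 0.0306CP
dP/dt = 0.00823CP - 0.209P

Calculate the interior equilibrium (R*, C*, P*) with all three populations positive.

From dP/dt = 0: 0.00823C* = 0.209, so C* = 25.4.
From dR/dt = 0: 1.13(1 - R*/730) = 0.00595·25.4, giving R* = 730·(1 - 0.134) = 632.
From dC/dt = 0: 0.00281·632 - 0.46 = 0.0306P*, so P* = 1.32/0.0306 = 43.

R* ≈ 632, C* ≈ 25.4, P* ≈ 43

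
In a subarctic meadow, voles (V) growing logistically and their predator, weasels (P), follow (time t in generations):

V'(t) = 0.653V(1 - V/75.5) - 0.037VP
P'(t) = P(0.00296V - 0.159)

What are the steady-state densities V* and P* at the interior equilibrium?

From dP/dt = 0 with P > 0: 0.00296V* = 0.159, so V* = 53.7.
Substitute into dV/dt = 0: 0.653(1 - 53.7/75.5) = 0.037P*.
The bracket is 0.289, giving P* = 0.188/0.037 = 5.09.

V* ≈ 53.7, P* ≈ 5.09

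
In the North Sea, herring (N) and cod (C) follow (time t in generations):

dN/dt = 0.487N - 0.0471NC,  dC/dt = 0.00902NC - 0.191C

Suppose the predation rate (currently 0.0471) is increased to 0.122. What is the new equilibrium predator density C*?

At the interior fixed point, setting dN/dt = 0 with N > 0 fixes C* = (prey growth rate)/(NC coefficient) — independent of the other coefficients.
With the change, C* = 0.487/0.122 = 3.99; it falls from 10.3.

C* ≈ 3.99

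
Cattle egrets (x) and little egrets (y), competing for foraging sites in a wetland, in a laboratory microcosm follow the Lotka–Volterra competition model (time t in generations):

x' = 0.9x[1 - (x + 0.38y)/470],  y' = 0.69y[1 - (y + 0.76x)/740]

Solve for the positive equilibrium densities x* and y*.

x* ≈ 265, y* ≈ 538

Setting both brackets to zero gives the nullclines x + 0.38y = 470 and 0.76x + y = 740.
Substituting y = 740 - 0.76x into the first: x(1 - 0.38·0.76) = 470 - 0.38·740.
So x* = 189/0.711 = 265, and then y* = 740 - 0.76·265 = 538.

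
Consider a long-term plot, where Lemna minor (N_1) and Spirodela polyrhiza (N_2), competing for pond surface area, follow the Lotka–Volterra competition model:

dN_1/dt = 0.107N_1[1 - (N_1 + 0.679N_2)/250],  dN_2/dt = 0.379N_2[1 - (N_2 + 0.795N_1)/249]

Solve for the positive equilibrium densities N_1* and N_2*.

N_1* ≈ 176, N_2* ≈ 109

Setting both brackets to zero gives the nullclines N_1 + 0.679N_2 = 250 and 0.795N_1 + N_2 = 249.
Substituting N_2 = 249 - 0.795N_1 into the first: N_1(1 - 0.679·0.795) = 250 - 0.679·249.
So N_1* = 80.9/0.46 = 176, and then N_2* = 249 - 0.795·176 = 109.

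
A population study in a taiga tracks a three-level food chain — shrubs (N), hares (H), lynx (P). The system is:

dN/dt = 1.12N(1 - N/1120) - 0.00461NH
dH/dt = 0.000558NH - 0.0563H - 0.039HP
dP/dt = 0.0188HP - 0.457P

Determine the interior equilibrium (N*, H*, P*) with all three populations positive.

From dP/dt = 0: 0.0188H* = 0.457, so H* = 24.3.
From dN/dt = 0: 1.12(1 - N*/1120) = 0.00461·24.3, giving N* = 1120·(1 - 0.1) = 1010.
From dH/dt = 0: 0.000558·1010 - 0.0563 = 0.039P*, so P* = 0.506/0.039 = 13.

N* ≈ 1010, H* ≈ 24.3, P* ≈ 13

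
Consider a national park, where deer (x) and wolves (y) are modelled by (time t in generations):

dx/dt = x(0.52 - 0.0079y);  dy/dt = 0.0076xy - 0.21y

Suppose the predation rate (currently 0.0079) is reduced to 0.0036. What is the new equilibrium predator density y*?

At the interior fixed point, setting dx/dt = 0 with x > 0 fixes y* = (prey growth rate)/(xy coefficient) — independent of the other coefficients.
With the change, y* = 0.52/0.0036 = 144; it rises from 65.8.

y* ≈ 144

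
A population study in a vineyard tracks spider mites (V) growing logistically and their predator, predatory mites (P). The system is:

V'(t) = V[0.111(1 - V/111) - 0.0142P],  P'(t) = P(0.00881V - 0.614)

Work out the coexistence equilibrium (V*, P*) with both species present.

From dP/dt = 0 with P > 0: 0.00881V* = 0.614, so V* = 69.7.
Substitute into dV/dt = 0: 0.111(1 - 69.7/111) = 0.0142P*.
The bracket is 0.372, giving P* = 0.0413/0.0142 = 2.91.

V* ≈ 69.7, P* ≈ 2.91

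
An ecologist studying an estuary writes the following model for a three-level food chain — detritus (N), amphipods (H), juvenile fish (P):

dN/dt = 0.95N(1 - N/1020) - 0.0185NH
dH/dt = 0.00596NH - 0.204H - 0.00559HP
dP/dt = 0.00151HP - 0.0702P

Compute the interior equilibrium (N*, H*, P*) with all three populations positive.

From dP/dt = 0: 0.00151H* = 0.0702, so H* = 46.5.
From dN/dt = 0: 0.95(1 - N*/1020) = 0.0185·46.5, giving N* = 1020·(1 - 0.905) = 96.6.
From dH/dt = 0: 0.00596·96.6 - 0.204 = 0.00559P*, so P* = 0.372/0.00559 = 66.5.

N* ≈ 96.6, H* ≈ 46.5, P* ≈ 66.5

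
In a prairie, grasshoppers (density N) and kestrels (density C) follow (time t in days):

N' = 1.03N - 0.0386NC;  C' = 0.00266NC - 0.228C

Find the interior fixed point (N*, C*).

Set dC/dt = 0 with C > 0: 0.00266N - 0.228 = 0, so N* = 0.228/0.00266 = 85.7.
Set dN/dt = 0 with N > 0: 1.03 - 0.0386C = 0, so C* = 1.03/0.0386 = 26.7.

N* ≈ 85.7, C* ≈ 26.7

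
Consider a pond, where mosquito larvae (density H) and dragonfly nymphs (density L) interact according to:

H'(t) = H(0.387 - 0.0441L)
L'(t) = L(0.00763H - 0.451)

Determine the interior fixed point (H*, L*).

H* ≈ 59.1, L* ≈ 8.78

Set dL/dt = 0 with L > 0: 0.00763H - 0.451 = 0, so H* = 0.451/0.00763 = 59.1.
Set dH/dt = 0 with H > 0: 0.387 - 0.0441L = 0, so L* = 0.387/0.0441 = 8.78.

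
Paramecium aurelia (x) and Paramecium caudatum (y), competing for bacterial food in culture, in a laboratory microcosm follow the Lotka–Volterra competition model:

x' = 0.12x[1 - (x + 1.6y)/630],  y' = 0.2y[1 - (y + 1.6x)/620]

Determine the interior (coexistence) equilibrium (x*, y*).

Setting both brackets to zero gives the nullclines x + 1.6y = 630 and 1.6x + y = 620.
Substituting y = 620 - 1.6x into the first: x(1 - 1.6·1.6) = 630 - 1.6·620.
So x* = -362/-1.56 = 232, and then y* = 620 - 1.6·232 = 249.

x* ≈ 232, y* ≈ 249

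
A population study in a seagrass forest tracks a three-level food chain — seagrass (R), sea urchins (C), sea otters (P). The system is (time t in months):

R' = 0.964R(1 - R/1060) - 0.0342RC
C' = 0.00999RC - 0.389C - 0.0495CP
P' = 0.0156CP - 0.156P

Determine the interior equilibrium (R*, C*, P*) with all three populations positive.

From dP/dt = 0: 0.0156C* = 0.156, so C* = 10.
From dR/dt = 0: 0.964(1 - R*/1060) = 0.0342·10, giving R* = 1060·(1 - 0.355) = 684.
From dC/dt = 0: 0.00999·684 - 0.389 = 0.0495P*, so P* = 6.44/0.0495 = 130.

R* ≈ 684, C* ≈ 10, P* ≈ 130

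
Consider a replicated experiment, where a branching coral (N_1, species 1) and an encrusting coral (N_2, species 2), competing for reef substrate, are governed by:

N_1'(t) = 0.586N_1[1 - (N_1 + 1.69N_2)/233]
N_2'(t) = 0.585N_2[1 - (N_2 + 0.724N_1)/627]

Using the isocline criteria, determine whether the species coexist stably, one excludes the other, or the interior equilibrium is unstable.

Compare the nullcline intercepts: K1/α12 = 233/1.69 = 138 < K2 = 627; K2/α21 = 627/0.724 = 866 > K1 = 233.
Since the inequalities point opposite ways, species 2 can invade but species 1 cannot.

species 2 excludes species 1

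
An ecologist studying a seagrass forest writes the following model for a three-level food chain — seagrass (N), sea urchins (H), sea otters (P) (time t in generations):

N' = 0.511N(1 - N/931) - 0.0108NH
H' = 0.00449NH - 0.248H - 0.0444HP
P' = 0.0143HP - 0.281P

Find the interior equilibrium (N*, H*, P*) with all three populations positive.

From dP/dt = 0: 0.0143H* = 0.281, so H* = 19.7.
From dN/dt = 0: 0.511(1 - N*/931) = 0.0108·19.7, giving N* = 931·(1 - 0.415) = 544.
From dH/dt = 0: 0.00449·544 - 0.248 = 0.0444P*, so P* = 2.2/0.0444 = 49.5.

N* ≈ 544, H* ≈ 19.7, P* ≈ 49.5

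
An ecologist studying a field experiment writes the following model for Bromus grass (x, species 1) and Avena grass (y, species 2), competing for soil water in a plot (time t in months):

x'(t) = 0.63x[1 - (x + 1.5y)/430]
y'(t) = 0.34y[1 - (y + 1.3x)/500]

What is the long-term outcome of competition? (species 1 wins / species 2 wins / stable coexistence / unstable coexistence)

unstable coexistence (outcome depends on initial conditions)

Compare the nullcline intercepts: K1/α12 = 430/1.5 = 287 < K2 = 500; K2/α21 = 500/1.3 = 385 < K1 = 430.
Since both are reversed, neither can invade when rare; the interior point is a saddle.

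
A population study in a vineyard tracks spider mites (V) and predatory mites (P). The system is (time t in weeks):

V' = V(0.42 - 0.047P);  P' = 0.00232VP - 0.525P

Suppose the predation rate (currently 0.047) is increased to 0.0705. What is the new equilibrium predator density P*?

P* ≈ 5.96

At the interior fixed point, setting dV/dt = 0 with V > 0 fixes P* = (prey growth rate)/(VP coefficient) — independent of the other coefficients.
With the change, P* = 0.42/0.0705 = 5.96; it falls from 8.94.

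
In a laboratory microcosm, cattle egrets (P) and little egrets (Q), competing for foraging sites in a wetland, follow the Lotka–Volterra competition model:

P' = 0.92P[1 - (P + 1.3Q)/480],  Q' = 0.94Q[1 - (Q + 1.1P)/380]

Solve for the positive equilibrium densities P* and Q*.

Setting both brackets to zero gives the nullclines P + 1.3Q = 480 and 1.1P + Q = 380.
Substituting Q = 380 - 1.1P into the first: P(1 - 1.3·1.1) = 480 - 1.3·380.
So P* = -14/-0.43 = 32.6, and then Q* = 380 - 1.1·32.6 = 344.

P* ≈ 32.6, Q* ≈ 344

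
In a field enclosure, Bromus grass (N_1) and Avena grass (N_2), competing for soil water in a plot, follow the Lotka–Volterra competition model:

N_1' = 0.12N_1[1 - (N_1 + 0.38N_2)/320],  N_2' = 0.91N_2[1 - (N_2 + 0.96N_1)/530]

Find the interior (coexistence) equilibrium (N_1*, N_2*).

N_1* ≈ 187, N_2* ≈ 351

Setting both brackets to zero gives the nullclines N_1 + 0.38N_2 = 320 and 0.96N_1 + N_2 = 530.
Substituting N_2 = 530 - 0.96N_1 into the first: N_1(1 - 0.38·0.96) = 320 - 0.38·530.
So N_1* = 119/0.635 = 187, and then N_2* = 530 - 0.96·187 = 351.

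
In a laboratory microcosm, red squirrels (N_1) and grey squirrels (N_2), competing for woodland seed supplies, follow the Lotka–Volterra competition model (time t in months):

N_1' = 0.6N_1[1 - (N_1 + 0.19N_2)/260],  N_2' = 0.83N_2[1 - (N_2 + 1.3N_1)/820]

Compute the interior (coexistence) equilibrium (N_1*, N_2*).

N_1* ≈ 138, N_2* ≈ 640

Setting both brackets to zero gives the nullclines N_1 + 0.19N_2 = 260 and 1.3N_1 + N_2 = 820.
Substituting N_2 = 820 - 1.3N_1 into the first: N_1(1 - 0.19·1.3) = 260 - 0.19·820.
So N_1* = 104/0.753 = 138, and then N_2* = 820 - 1.3·138 = 640.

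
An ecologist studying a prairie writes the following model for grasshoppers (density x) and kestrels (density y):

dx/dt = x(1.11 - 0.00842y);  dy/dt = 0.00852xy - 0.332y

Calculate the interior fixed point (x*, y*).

Set dy/dt = 0 with y > 0: 0.00852x - 0.332 = 0, so x* = 0.332/0.00852 = 39.
Set dx/dt = 0 with x > 0: 1.11 - 0.00842y = 0, so y* = 1.11/0.00842 = 132.

x* ≈ 39, y* ≈ 132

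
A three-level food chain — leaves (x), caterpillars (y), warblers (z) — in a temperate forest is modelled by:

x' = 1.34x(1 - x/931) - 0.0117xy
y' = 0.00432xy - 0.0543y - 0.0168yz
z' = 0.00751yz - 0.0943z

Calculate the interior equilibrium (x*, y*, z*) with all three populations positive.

From dz/dt = 0: 0.00751y* = 0.0943, so y* = 12.6.
From dx/dt = 0: 1.34(1 - x*/931) = 0.0117·12.6, giving x* = 931·(1 - 0.11) = 829.
From dy/dt = 0: 0.00432·829 - 0.0543 = 0.0168z*, so z* = 3.53/0.0168 = 210.

x* ≈ 829, y* ≈ 12.6, z* ≈ 210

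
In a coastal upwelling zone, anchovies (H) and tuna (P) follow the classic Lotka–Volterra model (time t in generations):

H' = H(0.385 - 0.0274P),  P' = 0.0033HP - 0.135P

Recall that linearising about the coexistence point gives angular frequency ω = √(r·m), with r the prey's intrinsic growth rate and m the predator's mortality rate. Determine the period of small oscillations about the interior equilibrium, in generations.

Here r = 0.385 and m = 0.135, so r·m = 0.052.
ω = √0.052 = 0.228 per generation, hence T = 2π/ω ≈ 27.6 generations.

T ≈ 27.6 generations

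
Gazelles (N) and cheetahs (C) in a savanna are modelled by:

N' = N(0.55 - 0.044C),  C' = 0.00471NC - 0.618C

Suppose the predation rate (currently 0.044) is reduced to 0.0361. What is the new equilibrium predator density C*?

At the interior fixed point, setting dN/dt = 0 with N > 0 fixes C* = (prey growth rate)/(NC coefficient) — independent of the other coefficients.
With the change, C* = 0.55/0.0361 = 15.2; it rises from 12.5.

C* ≈ 15.2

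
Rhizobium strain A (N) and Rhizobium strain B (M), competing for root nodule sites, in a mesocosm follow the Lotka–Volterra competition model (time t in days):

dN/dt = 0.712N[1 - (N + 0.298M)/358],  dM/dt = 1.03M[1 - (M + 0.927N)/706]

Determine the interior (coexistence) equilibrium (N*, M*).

N* ≈ 204, M* ≈ 517

Setting both brackets to zero gives the nullclines N + 0.298M = 358 and 0.927N + M = 706.
Substituting M = 706 - 0.927N into the first: N(1 - 0.298·0.927) = 358 - 0.298·706.
So N* = 148/0.724 = 204, and then M* = 706 - 0.927·204 = 517.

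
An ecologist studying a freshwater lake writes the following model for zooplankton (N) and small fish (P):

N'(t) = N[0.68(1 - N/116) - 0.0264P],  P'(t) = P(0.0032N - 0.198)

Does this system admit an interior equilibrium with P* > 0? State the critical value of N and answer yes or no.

Threshold N = 61.9; K > 61.9, so yes, the predator persists.

The predator equation gives dP/dt > 0 only when N > 0.198/0.0032 = 61.9.
Without the predator, N → K = 116. Since 116 > 61.9, the predator can invade and persist.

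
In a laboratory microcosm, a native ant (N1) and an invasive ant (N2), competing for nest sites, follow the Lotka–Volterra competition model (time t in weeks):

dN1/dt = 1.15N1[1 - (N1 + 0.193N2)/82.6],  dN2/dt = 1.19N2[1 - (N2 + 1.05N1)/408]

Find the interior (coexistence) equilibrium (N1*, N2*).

N1* ≈ 4.84, N2* ≈ 403

Setting both brackets to zero gives the nullclines N1 + 0.193N2 = 82.6 and 1.05N1 + N2 = 408.
Substituting N2 = 408 - 1.05N1 into the first: N1(1 - 0.193·1.05) = 82.6 - 0.193·408.
So N1* = 3.86/0.797 = 4.84, and then N2* = 408 - 1.05·4.84 = 403.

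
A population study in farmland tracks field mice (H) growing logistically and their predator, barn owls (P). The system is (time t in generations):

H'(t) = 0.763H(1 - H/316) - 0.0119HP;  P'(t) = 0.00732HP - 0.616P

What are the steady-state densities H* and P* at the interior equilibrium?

H* ≈ 84.2, P* ≈ 47

From dP/dt = 0 with P > 0: 0.00732H* = 0.616, so H* = 84.2.
Substitute into dH/dt = 0: 0.763(1 - 84.2/316) = 0.0119P*.
The bracket is 0.734, giving P* = 0.56/0.0119 = 47.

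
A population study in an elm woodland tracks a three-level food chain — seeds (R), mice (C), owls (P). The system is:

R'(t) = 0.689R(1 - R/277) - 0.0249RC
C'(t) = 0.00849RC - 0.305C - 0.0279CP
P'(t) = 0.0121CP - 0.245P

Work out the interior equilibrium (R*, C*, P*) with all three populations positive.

From dP/dt = 0: 0.0121C* = 0.245, so C* = 20.2.
From dR/dt = 0: 0.689(1 - R*/277) = 0.0249·20.2, giving R* = 277·(1 - 0.732) = 74.3.
From dC/dt = 0: 0.00849·74.3 - 0.305 = 0.0279P*, so P* = 0.326/0.0279 = 11.7.

R* ≈ 74.3, C* ≈ 20.2, P* ≈ 11.7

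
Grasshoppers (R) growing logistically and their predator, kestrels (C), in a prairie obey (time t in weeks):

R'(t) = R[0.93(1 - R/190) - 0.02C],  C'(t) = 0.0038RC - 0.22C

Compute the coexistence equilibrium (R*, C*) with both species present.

R* ≈ 57.9, C* ≈ 32.3

From dC/dt = 0 with C > 0: 0.0038R* = 0.22, so R* = 57.9.
Substitute into dR/dt = 0: 0.93(1 - 57.9/190) = 0.02C*.
The bracket is 0.695, giving C* = 0.647/0.02 = 32.3.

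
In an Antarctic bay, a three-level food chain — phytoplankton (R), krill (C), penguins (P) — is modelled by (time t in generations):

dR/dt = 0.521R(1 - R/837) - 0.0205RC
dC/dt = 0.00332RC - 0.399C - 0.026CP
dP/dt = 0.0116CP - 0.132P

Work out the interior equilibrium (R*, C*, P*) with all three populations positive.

From dP/dt = 0: 0.0116C* = 0.132, so C* = 11.4.
From dR/dt = 0: 0.521(1 - R*/837) = 0.0205·11.4, giving R* = 837·(1 - 0.448) = 462.
From dC/dt = 0: 0.00332·462 - 0.399 = 0.026P*, so P* = 1.14/0.026 = 43.7.

R* ≈ 462, C* ≈ 11.4, P* ≈ 43.7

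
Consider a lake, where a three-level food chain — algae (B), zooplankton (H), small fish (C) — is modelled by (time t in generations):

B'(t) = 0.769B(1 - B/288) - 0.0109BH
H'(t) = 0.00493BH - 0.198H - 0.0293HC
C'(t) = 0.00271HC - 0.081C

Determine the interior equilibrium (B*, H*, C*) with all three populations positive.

From dC/dt = 0: 0.00271H* = 0.081, so H* = 29.9.
From dB/dt = 0: 0.769(1 - B*/288) = 0.0109·29.9, giving B* = 288·(1 - 0.424) = 166.
From dH/dt = 0: 0.00493·166 - 0.198 = 0.0293C*, so C* = 0.62/0.0293 = 21.2.

B* ≈ 166, H* ≈ 29.9, C* ≈ 21.2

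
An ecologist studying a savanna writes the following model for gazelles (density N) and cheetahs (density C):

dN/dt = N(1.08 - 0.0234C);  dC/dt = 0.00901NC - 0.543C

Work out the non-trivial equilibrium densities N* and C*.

Set dC/dt = 0 with C > 0: 0.00901N - 0.543 = 0, so N* = 0.543/0.00901 = 60.3.
Set dN/dt = 0 with N > 0: 1.08 - 0.0234C = 0, so C* = 1.08/0.0234 = 46.2.

N* ≈ 60.3, C* ≈ 46.2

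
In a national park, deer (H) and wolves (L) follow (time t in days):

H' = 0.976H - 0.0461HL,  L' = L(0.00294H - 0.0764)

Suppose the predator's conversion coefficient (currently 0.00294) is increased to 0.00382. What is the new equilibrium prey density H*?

At the interior fixed point, setting dL/dt = 0 with L > 0 fixes H* = (predator death rate)/(HL coefficient) — independent of the other coefficients.
With the change, H* = 0.0764/0.00382 = 20; it falls from 26.

H* ≈ 20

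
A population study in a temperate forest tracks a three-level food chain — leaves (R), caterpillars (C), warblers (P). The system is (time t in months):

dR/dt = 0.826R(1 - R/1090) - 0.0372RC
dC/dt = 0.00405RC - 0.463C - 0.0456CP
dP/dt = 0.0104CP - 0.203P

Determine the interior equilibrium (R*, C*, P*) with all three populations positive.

From dP/dt = 0: 0.0104C* = 0.203, so C* = 19.5.
From dR/dt = 0: 0.826(1 - R*/1090) = 0.0372·19.5, giving R* = 1090·(1 - 0.879) = 132.
From dC/dt = 0: 0.00405·132 - 0.463 = 0.0456P*, so P* = 0.0708/0.0456 = 1.55.

R* ≈ 132, C* ≈ 19.5, P* ≈ 1.55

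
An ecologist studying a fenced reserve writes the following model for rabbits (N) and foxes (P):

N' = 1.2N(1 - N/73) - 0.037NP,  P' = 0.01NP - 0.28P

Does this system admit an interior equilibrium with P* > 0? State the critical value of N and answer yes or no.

Threshold N = 28; K > 28, so yes, the predator persists.

The predator equation gives dP/dt > 0 only when N > 0.28/0.01 = 28.
Without the predator, N → K = 73. Since 73 > 28, the predator can invade and persist.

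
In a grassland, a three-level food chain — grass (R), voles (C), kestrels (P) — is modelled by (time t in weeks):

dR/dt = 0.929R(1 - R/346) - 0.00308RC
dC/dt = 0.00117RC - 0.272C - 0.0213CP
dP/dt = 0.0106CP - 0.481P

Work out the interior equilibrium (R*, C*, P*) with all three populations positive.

From dP/dt = 0: 0.0106C* = 0.481, so C* = 45.4.
From dR/dt = 0: 0.929(1 - R*/346) = 0.00308·45.4, giving R* = 346·(1 - 0.15) = 294.
From dC/dt = 0: 0.00117·294 - 0.272 = 0.0213P*, so P* = 0.0719/0.0213 = 3.38.

R* ≈ 294, C* ≈ 45.4, P* ≈ 3.38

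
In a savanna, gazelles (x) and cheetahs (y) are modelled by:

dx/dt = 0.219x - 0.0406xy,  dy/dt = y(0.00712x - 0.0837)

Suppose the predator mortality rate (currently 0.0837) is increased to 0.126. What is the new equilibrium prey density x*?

At the interior fixed point, setting dy/dt = 0 with y > 0 fixes x* = (predator death rate)/(xy coefficient) — independent of the other coefficients.
With the change, x* = 0.126/0.00712 = 17.7; it rises from 11.8.

x* ≈ 17.7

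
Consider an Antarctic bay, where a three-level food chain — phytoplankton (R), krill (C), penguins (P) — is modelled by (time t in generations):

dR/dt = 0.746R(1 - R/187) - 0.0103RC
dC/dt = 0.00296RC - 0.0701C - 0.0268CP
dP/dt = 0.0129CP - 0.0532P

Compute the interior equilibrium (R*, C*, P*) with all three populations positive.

From dP/dt = 0: 0.0129C* = 0.0532, so C* = 4.12.
From dR/dt = 0: 0.746(1 - R*/187) = 0.0103·4.12, giving R* = 187·(1 - 0.0569) = 176.
From dC/dt = 0: 0.00296·176 - 0.0701 = 0.0268P*, so P* = 0.452/0.0268 = 16.9.

R* ≈ 176, C* ≈ 4.12, P* ≈ 16.9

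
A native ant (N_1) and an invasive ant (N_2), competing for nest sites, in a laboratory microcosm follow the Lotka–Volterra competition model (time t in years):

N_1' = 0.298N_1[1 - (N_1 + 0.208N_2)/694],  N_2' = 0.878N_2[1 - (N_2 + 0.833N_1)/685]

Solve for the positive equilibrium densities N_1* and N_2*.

N_1* ≈ 667, N_2* ≈ 129

Setting both brackets to zero gives the nullclines N_1 + 0.208N_2 = 694 and 0.833N_1 + N_2 = 685.
Substituting N_2 = 685 - 0.833N_1 into the first: N_1(1 - 0.208·0.833) = 694 - 0.208·685.
So N_1* = 552/0.827 = 667, and then N_2* = 685 - 0.833·667 = 129.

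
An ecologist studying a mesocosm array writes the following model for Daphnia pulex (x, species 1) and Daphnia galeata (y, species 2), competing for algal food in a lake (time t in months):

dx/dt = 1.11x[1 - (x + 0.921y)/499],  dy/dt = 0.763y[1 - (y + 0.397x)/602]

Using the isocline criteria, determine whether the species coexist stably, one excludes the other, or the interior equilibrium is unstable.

Compare the nullcline intercepts: K1/α12 = 499/0.921 = 542 < K2 = 602; K2/α21 = 602/0.397 = 1520 > K1 = 499.
Since the inequalities point opposite ways, species 2 can invade but species 1 cannot.

species 2 excludes species 1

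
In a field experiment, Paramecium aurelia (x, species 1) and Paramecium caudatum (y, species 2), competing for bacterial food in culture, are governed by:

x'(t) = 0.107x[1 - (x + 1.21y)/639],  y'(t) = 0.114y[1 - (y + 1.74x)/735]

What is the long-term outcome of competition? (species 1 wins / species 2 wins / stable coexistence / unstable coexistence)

unstable coexistence (outcome depends on initial conditions)

Compare the nullcline intercepts: K1/α12 = 639/1.21 = 528 < K2 = 735; K2/α21 = 735/1.74 = 422 < K1 = 639.
Since both are reversed, neither can invade when rare; the interior point is a saddle.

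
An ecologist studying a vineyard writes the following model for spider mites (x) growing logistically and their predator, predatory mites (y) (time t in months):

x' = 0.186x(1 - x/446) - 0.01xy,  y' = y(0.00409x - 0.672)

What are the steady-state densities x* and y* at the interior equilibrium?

From dy/dt = 0 with y > 0: 0.00409x* = 0.672, so x* = 164.
Substitute into dx/dt = 0: 0.186(1 - 164/446) = 0.01y*.
The bracket is 0.632, giving y* = 0.117/0.01 = 11.7.

x* ≈ 164, y* ≈ 11.7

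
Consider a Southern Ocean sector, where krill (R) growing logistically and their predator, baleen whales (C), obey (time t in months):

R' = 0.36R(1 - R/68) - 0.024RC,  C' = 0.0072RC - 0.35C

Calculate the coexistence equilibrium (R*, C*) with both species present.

From dC/dt = 0 with C > 0: 0.0072R* = 0.35, so R* = 48.6.
Substitute into dR/dt = 0: 0.36(1 - 48.6/68) = 0.024C*.
The bracket is 0.285, giving C* = 0.103/0.024 = 4.28.

R* ≈ 48.6, C* ≈ 4.28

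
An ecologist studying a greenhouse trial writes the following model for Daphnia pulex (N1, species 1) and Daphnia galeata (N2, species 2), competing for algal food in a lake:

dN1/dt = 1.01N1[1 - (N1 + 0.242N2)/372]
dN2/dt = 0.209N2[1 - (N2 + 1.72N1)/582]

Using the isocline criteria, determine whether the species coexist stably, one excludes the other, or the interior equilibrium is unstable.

species 1 excludes species 2

Compare the nullcline intercepts: K1/α12 = 372/0.242 = 1540 > K2 = 582; K2/α21 = 582/1.72 = 338 < K1 = 372.
Since the inequalities point opposite ways, species 1 can invade but species 2 cannot.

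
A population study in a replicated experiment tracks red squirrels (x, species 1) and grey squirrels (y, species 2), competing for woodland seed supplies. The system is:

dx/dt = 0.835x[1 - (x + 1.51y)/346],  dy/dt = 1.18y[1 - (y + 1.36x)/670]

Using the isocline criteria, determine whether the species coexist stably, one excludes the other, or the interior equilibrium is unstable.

species 2 excludes species 1

Compare the nullcline intercepts: K1/α12 = 346/1.51 = 229 < K2 = 670; K2/α21 = 670/1.36 = 493 > K1 = 346.
Since the inequalities point opposite ways, species 2 can invade but species 1 cannot.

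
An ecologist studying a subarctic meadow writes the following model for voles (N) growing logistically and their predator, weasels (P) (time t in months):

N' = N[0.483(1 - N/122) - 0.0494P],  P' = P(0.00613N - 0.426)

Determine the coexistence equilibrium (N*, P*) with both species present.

From dP/dt = 0 with P > 0: 0.00613N* = 0.426, so N* = 69.5.
Substitute into dN/dt = 0: 0.483(1 - 69.5/122) = 0.0494P*.
The bracket is 0.43, giving P* = 0.208/0.0494 = 4.21.

N* ≈ 69.5, P* ≈ 4.21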